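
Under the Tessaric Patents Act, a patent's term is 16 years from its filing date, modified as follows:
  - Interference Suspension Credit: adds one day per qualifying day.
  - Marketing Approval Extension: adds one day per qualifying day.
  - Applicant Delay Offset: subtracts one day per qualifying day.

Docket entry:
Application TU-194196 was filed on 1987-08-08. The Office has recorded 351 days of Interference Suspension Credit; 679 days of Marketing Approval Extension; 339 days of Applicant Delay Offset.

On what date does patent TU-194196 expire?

June 29, 2005

Base term: filing date + 16 years → 8 August 2003.
Interference Suspension Credit: +351 days → 24 July 2004.
Marketing Approval Extension: +679 days → 3 June 2006.
Applicant Delay Offset: −339 days → 29 June 2005.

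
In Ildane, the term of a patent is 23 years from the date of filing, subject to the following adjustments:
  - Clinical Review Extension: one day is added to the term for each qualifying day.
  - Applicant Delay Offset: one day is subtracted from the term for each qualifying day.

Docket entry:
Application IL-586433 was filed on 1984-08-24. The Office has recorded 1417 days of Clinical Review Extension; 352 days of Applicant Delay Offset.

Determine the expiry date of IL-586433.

Base term: filing date + 23 years → 24 August 2007.
Clinical Review Extension: +1417 days → 11 July 2011.
Applicant Delay Offset: −352 days → 24 July 2010.

July 24, 2010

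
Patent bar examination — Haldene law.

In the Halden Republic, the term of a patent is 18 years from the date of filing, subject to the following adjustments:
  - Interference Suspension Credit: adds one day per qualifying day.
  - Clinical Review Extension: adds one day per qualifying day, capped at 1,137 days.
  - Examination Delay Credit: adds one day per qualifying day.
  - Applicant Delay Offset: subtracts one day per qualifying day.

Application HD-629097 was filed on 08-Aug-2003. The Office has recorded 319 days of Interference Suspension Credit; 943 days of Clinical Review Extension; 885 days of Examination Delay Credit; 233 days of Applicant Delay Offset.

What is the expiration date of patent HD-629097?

Base term: filing date + 18 years → 8 August 2021.
Interference Suspension Credit: +319 days → 23 June 2022.
Clinical Review Extension: 943 days (within the 1137-day cap) → +943 days → 21 January 2025.
Examination Delay Credit: +885 days → 25 June 2027.
Applicant Delay Offset: −233 days → 4 November 2026.

2026-11-04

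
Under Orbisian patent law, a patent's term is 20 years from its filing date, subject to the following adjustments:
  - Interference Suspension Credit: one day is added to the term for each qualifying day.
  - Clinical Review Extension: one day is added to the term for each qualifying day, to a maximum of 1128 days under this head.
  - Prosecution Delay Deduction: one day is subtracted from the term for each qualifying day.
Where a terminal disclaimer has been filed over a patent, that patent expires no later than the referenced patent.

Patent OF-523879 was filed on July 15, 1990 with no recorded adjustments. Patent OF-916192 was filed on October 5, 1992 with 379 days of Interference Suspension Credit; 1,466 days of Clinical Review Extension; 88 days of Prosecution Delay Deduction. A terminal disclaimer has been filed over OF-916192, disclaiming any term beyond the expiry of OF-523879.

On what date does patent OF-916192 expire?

July 15, 2010

Natural term of OF-916192:
  Base: filing + 20 years → 5 October 2012.
  Interference Suspension Credit: +379 days → 19 October 2013.
  Clinical Review Extension: 1466 days claimed exceeds the 1128-day cap, so +1128 days → 20 November 2016.
  Prosecution Delay Deduction: −88 days → 24 August 2016.
Expiry of referenced patent OF-523879:
  Base: filing + 20 years → 15 July 2010.
Terminal disclaimer: OF-916192 expires on the earlier of 24 August 2016 and 15 July 2010.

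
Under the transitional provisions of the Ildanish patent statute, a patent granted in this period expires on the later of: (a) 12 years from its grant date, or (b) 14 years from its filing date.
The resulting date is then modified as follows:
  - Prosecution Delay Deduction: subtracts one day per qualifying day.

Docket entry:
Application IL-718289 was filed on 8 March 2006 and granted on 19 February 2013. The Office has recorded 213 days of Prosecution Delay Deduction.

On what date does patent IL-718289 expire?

July 21, 2024

(a) grant + 12 years → 19 February 2025.
(b) filing + 14 years → 8 March 2020.
Later of the two: 19 February 2025.
Prosecution Delay Deduction: −213 days → 21 July 2024.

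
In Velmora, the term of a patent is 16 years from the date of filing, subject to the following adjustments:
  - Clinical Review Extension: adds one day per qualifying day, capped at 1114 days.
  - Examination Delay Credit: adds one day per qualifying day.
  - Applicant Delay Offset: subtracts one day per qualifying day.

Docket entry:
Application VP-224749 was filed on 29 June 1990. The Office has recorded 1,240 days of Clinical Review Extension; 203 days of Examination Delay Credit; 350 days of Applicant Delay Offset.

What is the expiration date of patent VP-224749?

Base term: filing date + 16 years → 29 June 2006.
Clinical Review Extension: 1240 days claimed exceeds the 1114-day cap, so +1114 days → 17 July 2009.
Examination Delay Credit: +203 days → 5 February 2010.
Applicant Delay Offset: −350 days → 20 February 2009.

February 20, 2009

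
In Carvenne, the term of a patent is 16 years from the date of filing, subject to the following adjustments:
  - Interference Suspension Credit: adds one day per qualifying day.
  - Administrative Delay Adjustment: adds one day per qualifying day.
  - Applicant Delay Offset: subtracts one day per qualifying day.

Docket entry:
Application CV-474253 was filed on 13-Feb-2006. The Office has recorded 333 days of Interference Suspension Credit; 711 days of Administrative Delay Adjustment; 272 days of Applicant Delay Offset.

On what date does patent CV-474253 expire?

Base term: filing date + 16 years → 13 February 2022.
Interference Suspension Credit: +333 days → 12 January 2023.
Administrative Delay Adjustment: +711 days → 23 December 2024.
Applicant Delay Offset: −272 days → 26 March 2024.

2024-03-26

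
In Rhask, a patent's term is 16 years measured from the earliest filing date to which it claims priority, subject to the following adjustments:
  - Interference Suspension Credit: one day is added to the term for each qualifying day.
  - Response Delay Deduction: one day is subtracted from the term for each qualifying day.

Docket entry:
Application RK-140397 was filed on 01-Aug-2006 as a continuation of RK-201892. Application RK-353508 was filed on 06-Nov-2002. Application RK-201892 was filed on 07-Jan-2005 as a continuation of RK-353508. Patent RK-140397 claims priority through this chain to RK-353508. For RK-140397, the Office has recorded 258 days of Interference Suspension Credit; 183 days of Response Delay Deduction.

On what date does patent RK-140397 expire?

Earliest priority filing: 6 November 2002.
Base term: 6 November 2002 + 16 years → 6 November 2018.
Interference Suspension Credit: +258 days → 22 July 2019.
Response Delay Deduction: −183 days → 20 January 2019.

2019-01-20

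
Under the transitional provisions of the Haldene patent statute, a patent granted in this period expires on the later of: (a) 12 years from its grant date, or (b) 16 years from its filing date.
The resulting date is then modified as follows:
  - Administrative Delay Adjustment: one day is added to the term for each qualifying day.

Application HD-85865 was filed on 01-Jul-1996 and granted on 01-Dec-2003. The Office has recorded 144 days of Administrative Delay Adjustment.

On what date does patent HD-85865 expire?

2016-04-23

(a) grant + 12 years → 1 December 2015.
(b) filing + 16 years → 1 July 2012.
Later of the two: 1 December 2015.
Administrative Delay Adjustment: +144 days → 23 April 2016.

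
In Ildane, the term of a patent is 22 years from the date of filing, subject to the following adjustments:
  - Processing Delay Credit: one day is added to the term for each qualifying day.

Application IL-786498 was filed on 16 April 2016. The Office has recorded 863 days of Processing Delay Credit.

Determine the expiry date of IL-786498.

Base term: filing date + 22 years → 16 April 2038.
Processing Delay Credit: +863 days → 26 August 2040.

August 26, 2040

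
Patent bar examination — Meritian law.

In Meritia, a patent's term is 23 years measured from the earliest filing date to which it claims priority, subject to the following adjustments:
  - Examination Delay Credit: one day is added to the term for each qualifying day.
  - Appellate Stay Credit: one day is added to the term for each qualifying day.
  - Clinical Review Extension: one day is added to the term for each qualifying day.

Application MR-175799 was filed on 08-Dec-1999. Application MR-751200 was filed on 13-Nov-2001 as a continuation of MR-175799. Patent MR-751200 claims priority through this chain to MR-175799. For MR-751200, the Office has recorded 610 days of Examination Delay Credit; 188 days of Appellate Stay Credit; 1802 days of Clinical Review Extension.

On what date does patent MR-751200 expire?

2030-01-20

Earliest priority filing: 8 December 1999.
Base term: 8 December 1999 + 23 years → 8 December 2022.
Examination Delay Credit: +610 days → 9 August 2024.
Appellate Stay Credit: +188 days → 13 February 2025.
Clinical Review Extension: +1802 days → 20 January 2030.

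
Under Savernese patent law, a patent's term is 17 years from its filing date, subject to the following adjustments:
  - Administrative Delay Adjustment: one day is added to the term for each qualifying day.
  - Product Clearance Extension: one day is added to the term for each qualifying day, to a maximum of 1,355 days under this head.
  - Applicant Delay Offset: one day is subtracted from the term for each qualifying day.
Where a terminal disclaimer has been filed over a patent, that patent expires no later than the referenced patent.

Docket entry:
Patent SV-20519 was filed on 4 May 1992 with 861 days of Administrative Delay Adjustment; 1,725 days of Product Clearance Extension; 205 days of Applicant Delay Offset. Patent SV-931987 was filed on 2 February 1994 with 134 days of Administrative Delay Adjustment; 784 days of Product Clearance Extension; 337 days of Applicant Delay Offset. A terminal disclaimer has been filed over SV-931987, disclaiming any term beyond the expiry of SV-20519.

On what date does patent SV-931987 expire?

Natural term of SV-931987:
  Base: filing + 17 years → 2 February 2011.
  Administrative Delay Adjustment: +134 days → 16 June 2011.
  Product Clearance Extension: 784 days (within the 1355-day cap) → +784 days → 8 August 2013.
  Applicant Delay Offset: −337 days → 5 September 2012.
Expiry of referenced patent SV-20519:
  Base: filing + 17 years → 4 May 2009.
  Administrative Delay Adjustment: +861 days → 12 September 2011.
  Product Clearance Extension: 1725 days claimed exceeds the 1355-day cap, so +1355 days → 29 May 2015.
  Applicant Delay Offset: −205 days → 5 November 2014.
Terminal disclaimer: SV-931987 expires on the earlier of 5 September 2012 and 5 November 2014.

2012-09-05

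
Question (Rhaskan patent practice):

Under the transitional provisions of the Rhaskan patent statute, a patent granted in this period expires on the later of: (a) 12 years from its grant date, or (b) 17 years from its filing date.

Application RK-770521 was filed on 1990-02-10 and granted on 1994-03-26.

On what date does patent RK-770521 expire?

(a) grant + 12 years → 26 March 2006.
(b) filing + 17 years → 10 February 2007.
Later of the two: 10 February 2007.

2007-02-10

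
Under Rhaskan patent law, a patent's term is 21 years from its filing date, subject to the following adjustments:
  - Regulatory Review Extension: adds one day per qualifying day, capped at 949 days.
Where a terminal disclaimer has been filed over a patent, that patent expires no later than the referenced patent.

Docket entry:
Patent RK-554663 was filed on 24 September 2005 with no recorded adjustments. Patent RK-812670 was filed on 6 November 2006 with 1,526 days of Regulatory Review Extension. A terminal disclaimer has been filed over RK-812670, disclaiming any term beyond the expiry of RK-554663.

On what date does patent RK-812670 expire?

2026-09-24

Natural term of RK-812670:
  Base: filing + 21 years → 6 November 2027.
  Regulatory Review Extension: 1526 days claimed exceeds the 949-day cap, so +949 days → 12 June 2030.
Expiry of referenced patent RK-554663:
  Base: filing + 21 years → 24 September 2026.
Terminal disclaimer: RK-812670 expires on the earlier of 12 June 2030 and 24 September 2026.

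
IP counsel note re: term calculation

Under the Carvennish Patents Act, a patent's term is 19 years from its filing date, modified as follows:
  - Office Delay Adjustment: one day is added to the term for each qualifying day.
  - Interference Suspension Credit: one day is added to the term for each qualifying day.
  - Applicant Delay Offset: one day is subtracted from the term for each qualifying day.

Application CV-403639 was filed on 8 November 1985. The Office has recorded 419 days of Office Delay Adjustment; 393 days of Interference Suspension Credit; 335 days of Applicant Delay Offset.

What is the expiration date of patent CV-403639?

February 28, 2006

Base term: filing date + 19 years → 8 November 2004.
Office Delay Adjustment: +419 days → 1 January 2006.
Interference Suspension Credit: +393 days → 29 January 2007.
Applicant Delay Offset: −335 days → 28 February 2006.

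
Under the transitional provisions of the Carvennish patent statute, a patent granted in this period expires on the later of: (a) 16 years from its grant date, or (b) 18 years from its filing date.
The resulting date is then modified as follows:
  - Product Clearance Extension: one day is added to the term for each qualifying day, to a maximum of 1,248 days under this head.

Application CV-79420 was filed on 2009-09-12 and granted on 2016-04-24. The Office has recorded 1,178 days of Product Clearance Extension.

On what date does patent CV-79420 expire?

(a) grant + 16 years → 24 April 2032.
(b) filing + 18 years → 12 September 2027.
Later of the two: 24 April 2032.
Product Clearance Extension: 1178 days (within the 1248-day cap) → +1178 days → 16 July 2035.

2035-07-16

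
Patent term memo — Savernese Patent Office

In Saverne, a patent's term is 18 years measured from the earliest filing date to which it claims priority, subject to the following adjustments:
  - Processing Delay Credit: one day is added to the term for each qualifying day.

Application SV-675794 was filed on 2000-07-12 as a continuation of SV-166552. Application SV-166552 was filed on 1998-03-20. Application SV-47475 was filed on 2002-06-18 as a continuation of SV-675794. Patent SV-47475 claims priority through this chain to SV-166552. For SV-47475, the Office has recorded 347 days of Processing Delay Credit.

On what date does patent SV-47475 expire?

Earliest priority filing: 20 March 1998.
Base term: 20 March 1998 + 18 years → 20 March 2016.
Processing Delay Credit: +347 days → 2 March 2017.

March 2, 2017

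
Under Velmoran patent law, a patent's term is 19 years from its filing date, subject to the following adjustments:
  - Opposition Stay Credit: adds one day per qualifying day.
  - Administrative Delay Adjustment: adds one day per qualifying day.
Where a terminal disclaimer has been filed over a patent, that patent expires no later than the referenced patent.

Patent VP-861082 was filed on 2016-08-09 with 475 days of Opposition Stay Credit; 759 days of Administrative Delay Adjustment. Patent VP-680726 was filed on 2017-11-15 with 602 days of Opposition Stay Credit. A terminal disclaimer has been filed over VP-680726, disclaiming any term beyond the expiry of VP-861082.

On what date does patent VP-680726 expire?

Natural term of VP-680726:
  Base: filing + 19 years → 15 November 2036.
  Opposition Stay Credit: +602 days → 10 July 2038.
Expiry of referenced patent VP-861082:
  Base: filing + 19 years → 9 August 2035.
  Opposition Stay Credit: +475 days → 26 November 2036.
  Administrative Delay Adjustment: +759 days → 25 December 2038.
Terminal disclaimer: VP-680726 expires on the earlier of 10 July 2038 and 25 December 2038.

July 10, 2038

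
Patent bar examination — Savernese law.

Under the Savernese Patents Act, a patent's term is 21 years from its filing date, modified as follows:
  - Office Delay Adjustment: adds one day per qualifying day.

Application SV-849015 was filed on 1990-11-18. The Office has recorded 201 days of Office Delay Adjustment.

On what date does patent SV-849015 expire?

June 6, 2012

Base term: filing date + 21 years → 18 November 2011.
Office Delay Adjustment: +201 days → 6 June 2012.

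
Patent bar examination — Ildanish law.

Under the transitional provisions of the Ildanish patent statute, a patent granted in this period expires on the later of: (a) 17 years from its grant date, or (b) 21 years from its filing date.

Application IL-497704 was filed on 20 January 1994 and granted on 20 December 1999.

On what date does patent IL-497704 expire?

(a) grant + 17 years → 20 December 2016.
(b) filing + 21 years → 20 January 2015.
Later of the two: 20 December 2016.

2016-12-20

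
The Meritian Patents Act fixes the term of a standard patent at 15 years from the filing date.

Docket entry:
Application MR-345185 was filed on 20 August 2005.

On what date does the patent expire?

Filing date + 15 years → 20 August 2020.

August 20, 2020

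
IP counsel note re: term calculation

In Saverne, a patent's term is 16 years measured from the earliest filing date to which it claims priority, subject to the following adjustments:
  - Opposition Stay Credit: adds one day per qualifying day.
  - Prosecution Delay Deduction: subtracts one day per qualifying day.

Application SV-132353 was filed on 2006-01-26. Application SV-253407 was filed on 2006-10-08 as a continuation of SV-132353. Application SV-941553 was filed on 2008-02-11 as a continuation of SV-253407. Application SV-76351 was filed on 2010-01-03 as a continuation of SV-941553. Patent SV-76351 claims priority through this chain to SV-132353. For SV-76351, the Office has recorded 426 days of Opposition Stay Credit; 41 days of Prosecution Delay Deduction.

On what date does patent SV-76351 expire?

2023-02-15

Earliest priority filing: 26 January 2006.
Base term: 26 January 2006 + 16 years → 26 January 2022.
Opposition Stay Credit: +426 days → 28 March 2023.
Prosecution Delay Deduction: −41 days → 15 February 2023.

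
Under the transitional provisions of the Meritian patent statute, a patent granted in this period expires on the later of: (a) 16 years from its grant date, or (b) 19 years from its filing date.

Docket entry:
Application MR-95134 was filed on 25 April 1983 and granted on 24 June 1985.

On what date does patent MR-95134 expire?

(a) grant + 16 years → 24 June 2001.
(b) filing + 19 years → 25 April 2002.
Later of the two: 25 April 2002.

2002-04-25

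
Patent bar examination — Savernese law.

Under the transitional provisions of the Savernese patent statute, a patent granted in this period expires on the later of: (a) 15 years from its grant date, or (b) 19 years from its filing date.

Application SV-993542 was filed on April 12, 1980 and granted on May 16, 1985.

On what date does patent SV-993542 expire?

2000-05-16

(a) grant + 15 years → 16 May 2000.
(b) filing + 19 years → 12 April 1999.
Later of the two: 16 May 2000.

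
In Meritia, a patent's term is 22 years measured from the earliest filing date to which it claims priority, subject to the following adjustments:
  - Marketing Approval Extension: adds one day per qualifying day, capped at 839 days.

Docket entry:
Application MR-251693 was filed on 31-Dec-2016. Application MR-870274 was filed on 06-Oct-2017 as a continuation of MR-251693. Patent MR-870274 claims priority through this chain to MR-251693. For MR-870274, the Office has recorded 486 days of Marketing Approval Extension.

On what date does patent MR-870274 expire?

April 30, 2040

Earliest priority filing: 31 December 2016.
Base term: 31 December 2016 + 22 years → 31 December 2038.
Marketing Approval Extension: 486 days (within the 839-day cap) → +486 days → 30 April 2040.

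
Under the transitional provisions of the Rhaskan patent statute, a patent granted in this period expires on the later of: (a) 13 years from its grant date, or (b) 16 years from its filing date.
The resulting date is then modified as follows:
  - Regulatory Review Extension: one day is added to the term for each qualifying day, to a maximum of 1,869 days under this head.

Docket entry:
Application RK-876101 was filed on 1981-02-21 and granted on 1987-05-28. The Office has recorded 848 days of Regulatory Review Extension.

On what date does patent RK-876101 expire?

(a) grant + 13 years → 28 May 2000.
(b) filing + 16 years → 21 February 1997.
Later of the two: 28 May 2000.
Regulatory Review Extension: 848 days (within the 1869-day cap) → +848 days → 23 September 2002.

September 23, 2002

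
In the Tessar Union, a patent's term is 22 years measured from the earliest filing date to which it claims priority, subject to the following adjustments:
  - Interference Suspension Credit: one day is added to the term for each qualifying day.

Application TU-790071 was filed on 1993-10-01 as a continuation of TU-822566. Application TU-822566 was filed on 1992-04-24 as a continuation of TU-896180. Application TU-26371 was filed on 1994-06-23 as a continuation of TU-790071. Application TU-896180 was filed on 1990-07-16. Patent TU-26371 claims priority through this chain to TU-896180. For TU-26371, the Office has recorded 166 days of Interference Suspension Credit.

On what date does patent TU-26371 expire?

Earliest priority filing: 16 July 1990.
Base term: 16 July 1990 + 22 years → 16 July 2012.
Interference Suspension Credit: +166 days → 29 December 2012.

December 29, 2012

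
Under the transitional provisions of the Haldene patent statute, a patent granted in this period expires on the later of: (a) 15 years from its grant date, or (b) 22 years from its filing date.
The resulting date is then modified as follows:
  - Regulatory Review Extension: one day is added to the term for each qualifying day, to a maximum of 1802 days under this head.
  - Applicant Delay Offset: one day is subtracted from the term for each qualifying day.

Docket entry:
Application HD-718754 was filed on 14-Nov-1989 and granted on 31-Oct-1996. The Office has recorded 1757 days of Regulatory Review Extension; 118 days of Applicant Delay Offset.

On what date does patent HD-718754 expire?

(a) grant + 15 years → 31 October 2011.
(b) filing + 22 years → 14 November 2011.
Later of the two: 14 November 2011.
Regulatory Review Extension: 1757 days (within the 1802-day cap) → +1757 days → 5 September 2016.
Applicant Delay Offset: −118 days → 10 May 2016.

2016-05-10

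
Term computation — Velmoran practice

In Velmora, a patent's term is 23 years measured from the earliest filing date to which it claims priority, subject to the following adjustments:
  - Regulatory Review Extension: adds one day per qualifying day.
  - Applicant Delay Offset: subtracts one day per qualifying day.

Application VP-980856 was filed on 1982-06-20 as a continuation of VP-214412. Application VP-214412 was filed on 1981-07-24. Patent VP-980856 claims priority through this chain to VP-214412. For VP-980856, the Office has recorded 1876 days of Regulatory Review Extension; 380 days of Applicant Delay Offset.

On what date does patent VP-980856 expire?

Earliest priority filing: 24 July 1981.
Base term: 24 July 1981 + 23 years → 24 July 2004.
Regulatory Review Extension: +1876 days → 12 September 2009.
Applicant Delay Offset: −380 days → 28 August 2008.

2008-08-28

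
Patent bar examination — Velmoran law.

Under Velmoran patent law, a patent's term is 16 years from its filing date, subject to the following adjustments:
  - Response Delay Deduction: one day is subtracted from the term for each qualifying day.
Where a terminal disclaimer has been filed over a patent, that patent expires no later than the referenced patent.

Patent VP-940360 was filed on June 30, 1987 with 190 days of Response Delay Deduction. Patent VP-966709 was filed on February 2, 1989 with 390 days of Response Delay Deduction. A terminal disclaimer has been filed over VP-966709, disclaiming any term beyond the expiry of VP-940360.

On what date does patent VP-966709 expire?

Natural term of VP-966709:
  Base: filing + 16 years → 2 February 2005.
  Response Delay Deduction: −390 days → 9 January 2004.
Expiry of referenced patent VP-940360:
  Base: filing + 16 years → 30 June 2003.
  Response Delay Deduction: −190 days → 22 December 2002.
Terminal disclaimer: VP-966709 expires on the earlier of 9 January 2004 and 22 December 2002.

2002-12-22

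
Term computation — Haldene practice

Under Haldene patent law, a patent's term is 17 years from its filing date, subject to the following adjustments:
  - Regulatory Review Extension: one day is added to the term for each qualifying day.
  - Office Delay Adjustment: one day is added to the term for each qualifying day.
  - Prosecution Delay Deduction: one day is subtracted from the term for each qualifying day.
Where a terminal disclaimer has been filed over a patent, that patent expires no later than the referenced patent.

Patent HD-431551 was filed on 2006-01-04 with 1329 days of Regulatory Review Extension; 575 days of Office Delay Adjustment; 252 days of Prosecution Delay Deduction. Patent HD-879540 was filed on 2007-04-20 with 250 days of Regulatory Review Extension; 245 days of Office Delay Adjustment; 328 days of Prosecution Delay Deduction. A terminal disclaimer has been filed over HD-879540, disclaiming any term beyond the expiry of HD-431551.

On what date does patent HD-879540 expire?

Natural term of HD-879540:
  Base: filing + 17 years → 20 April 2024.
  Regulatory Review Extension: +250 days → 26 December 2024.
  Office Delay Adjustment: +245 days → 28 August 2025.
  Prosecution Delay Deduction: −328 days → 4 October 2024.
Expiry of referenced patent HD-431551:
  Base: filing + 17 years → 4 January 2023.
  Regulatory Review Extension: +1329 days → 25 August 2026.
  Office Delay Adjustment: +575 days → 22 March 2028.
  Prosecution Delay Deduction: −252 days → 14 July 2027.
Terminal disclaimer: HD-879540 expires on the earlier of 4 October 2024 and 14 July 2027.

October 4, 2024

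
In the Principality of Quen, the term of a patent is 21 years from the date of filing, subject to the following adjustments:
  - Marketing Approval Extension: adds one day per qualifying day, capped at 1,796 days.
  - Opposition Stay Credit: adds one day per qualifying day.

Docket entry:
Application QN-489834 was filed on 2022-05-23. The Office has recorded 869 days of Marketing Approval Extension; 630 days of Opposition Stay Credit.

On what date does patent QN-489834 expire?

June 30, 2047

Base term: filing date + 21 years → 23 May 2043.
Marketing Approval Extension: 869 days (within the 1796-day cap) → +869 days → 8 October 2045.
Opposition Stay Credit: +630 days → 30 June 2047.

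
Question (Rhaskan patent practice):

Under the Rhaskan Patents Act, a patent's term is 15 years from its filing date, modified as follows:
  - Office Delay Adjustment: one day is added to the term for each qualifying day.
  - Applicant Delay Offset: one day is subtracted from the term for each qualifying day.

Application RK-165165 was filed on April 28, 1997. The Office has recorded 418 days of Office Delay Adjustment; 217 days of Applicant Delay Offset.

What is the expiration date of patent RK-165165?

Base term: filing date + 15 years → 28 April 2012.
Office Delay Adjustment: +418 days → 20 June 2013.
Applicant Delay Offset: −217 days → 15 November 2012.

November 15, 2012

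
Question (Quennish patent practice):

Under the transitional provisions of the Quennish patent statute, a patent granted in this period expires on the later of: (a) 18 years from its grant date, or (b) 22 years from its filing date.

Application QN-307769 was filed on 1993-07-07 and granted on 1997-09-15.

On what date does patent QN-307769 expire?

September 15, 2015

(a) grant + 18 years → 15 September 2015.
(b) filing + 22 years → 7 July 2015.
Later of the two: 15 September 2015.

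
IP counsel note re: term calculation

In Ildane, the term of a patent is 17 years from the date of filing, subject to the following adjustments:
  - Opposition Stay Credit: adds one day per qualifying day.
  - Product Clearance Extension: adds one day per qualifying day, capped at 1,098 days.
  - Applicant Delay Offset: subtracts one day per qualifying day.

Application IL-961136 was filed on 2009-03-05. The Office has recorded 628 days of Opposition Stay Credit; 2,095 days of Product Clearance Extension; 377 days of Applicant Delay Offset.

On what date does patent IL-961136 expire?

November 13, 2029

Base term: filing date + 17 years → 5 March 2026.
Opposition Stay Credit: +628 days → 23 November 2027.
Product Clearance Extension: 2095 days claimed exceeds the 1098-day cap, so +1098 days → 25 November 2030.
Applicant Delay Offset: −377 days → 13 November 2029.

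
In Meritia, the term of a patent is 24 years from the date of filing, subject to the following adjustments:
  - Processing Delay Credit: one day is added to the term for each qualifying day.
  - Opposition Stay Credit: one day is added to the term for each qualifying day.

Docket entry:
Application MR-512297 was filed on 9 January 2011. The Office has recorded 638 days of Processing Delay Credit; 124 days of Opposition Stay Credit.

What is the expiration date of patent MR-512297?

February 9, 2037

Base term: filing date + 24 years → 9 January 2035.
Processing Delay Credit: +638 days → 8 October 2036.
Opposition Stay Credit: +124 days → 9 February 2037.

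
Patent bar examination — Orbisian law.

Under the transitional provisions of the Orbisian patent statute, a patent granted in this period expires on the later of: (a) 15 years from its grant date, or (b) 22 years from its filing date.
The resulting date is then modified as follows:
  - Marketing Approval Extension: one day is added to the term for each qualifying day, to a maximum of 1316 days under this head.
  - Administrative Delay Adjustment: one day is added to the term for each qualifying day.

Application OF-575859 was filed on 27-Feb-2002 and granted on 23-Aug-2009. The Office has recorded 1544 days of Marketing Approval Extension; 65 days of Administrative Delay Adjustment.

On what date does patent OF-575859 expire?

(a) grant + 15 years → 23 August 2024.
(b) filing + 22 years → 27 February 2024.
Later of the two: 23 August 2024.
Marketing Approval Extension: 1544 days claimed exceeds the 1316-day cap, so +1316 days → 31 March 2028.
Administrative Delay Adjustment: +65 days → 4 June 2028.

2028-06-04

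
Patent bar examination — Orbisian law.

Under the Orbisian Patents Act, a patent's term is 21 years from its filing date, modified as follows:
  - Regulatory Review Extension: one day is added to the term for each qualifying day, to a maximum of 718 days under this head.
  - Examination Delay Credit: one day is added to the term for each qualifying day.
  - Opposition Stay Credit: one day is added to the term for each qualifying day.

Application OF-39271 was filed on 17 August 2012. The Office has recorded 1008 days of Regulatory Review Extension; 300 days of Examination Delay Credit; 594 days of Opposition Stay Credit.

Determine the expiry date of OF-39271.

Base term: filing date + 21 years → 17 August 2033.
Regulatory Review Extension: 1008 days claimed exceeds the 718-day cap, so +718 days → 5 August 2035.
Examination Delay Credit: +300 days → 31 May 2036.
Opposition Stay Credit: +594 days → 15 January 2038.

2038-01-15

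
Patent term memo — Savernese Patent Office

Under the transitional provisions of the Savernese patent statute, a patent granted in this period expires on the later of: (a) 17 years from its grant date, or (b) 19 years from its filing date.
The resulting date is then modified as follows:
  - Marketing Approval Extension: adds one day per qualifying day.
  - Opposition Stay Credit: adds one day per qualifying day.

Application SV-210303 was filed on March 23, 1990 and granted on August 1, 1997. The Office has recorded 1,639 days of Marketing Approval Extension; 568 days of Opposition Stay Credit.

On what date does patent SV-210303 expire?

August 16, 2020

(a) grant + 17 years → 1 August 2014.
(b) filing + 19 years → 23 March 2009.
Later of the two: 1 August 2014.
Marketing Approval Extension: +1639 days → 26 January 2019.
Opposition Stay Credit: +568 days → 16 August 2020.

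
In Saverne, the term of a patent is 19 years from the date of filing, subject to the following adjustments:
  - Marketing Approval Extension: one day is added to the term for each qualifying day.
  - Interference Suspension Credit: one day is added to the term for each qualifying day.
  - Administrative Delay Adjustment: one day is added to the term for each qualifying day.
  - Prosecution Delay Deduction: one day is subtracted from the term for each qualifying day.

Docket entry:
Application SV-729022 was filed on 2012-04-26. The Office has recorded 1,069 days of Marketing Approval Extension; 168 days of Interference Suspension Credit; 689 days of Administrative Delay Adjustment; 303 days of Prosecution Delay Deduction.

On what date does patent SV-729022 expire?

October 5, 2035

Base term: filing date + 19 years → 26 April 2031.
Marketing Approval Extension: +1069 days → 30 March 2034.
Interference Suspension Credit: +168 days → 14 September 2034.
Administrative Delay Adjustment: +689 days → 3 August 2036.
Prosecution Delay Deduction: −303 days → 5 October 2035.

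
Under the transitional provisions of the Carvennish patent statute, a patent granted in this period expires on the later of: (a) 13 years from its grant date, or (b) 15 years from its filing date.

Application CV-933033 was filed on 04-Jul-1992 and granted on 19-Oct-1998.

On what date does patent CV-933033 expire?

2011-10-19

(a) grant + 13 years → 19 October 2011.
(b) filing + 15 years → 4 July 2007.
Later of the two: 19 October 2011.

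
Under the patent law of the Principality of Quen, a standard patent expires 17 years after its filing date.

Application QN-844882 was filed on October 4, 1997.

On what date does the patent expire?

2014-10-04

Filing date + 17 years → 4 October 2014.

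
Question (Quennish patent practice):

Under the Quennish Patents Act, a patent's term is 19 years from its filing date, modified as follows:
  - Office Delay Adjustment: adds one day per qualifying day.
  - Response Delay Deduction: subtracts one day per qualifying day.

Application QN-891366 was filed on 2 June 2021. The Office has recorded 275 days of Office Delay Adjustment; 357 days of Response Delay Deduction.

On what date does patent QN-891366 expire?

March 12, 2040

Base term: filing date + 19 years → 2 June 2040.
Office Delay Adjustment: +275 days → 4 March 2041.
Response Delay Deduction: −357 days → 12 March 2040.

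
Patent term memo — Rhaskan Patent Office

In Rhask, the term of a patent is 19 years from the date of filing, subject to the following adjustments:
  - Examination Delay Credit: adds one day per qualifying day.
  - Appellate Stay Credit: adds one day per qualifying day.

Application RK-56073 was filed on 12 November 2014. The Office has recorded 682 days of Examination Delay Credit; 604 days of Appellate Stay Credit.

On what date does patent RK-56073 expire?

Base term: filing date + 19 years → 12 November 2033.
Examination Delay Credit: +682 days → 25 September 2035.
Appellate Stay Credit: +604 days → 21 May 2037.

May 21, 2037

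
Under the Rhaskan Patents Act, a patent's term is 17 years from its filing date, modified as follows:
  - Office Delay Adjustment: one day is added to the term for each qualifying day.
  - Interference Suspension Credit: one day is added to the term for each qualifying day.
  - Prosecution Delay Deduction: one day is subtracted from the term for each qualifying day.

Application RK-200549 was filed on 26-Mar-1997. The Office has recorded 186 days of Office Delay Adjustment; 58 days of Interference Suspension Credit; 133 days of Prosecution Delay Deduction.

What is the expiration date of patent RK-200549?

July 15, 2014

Base term: filing date + 17 years → 26 March 2014.
Office Delay Adjustment: +186 days → 28 September 2014.
Interference Suspension Credit: +58 days → 25 November 2014.
Prosecution Delay Deduction: −133 days → 15 July 2014.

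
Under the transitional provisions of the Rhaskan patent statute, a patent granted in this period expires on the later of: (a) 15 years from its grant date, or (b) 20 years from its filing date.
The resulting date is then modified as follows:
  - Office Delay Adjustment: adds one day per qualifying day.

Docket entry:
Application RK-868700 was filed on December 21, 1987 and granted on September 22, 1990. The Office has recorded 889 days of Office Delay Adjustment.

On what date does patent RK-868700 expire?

(a) grant + 15 years → 22 September 2005.
(b) filing + 20 years → 21 December 2007.
Later of the two: 21 December 2007.
Office Delay Adjustment: +889 days → 28 May 2010.

2010-05-28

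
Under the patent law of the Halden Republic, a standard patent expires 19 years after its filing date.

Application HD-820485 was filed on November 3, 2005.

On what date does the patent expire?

Filing date + 19 years → 3 November 2024.

November 3, 2024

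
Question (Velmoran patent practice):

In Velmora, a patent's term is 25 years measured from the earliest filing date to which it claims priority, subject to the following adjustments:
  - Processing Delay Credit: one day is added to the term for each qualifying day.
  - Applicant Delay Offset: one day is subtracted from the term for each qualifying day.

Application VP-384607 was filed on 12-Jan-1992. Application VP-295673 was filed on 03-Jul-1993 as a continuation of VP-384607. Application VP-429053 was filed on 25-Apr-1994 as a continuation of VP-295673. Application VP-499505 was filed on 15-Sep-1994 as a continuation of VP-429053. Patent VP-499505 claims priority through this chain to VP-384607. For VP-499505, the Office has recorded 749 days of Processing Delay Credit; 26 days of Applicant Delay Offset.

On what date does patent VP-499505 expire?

2019-01-05

Earliest priority filing: 12 January 1992.
Base term: 12 January 1992 + 25 years → 12 January 2017.
Processing Delay Credit: +749 days → 31 January 2019.
Applicant Delay Offset: −26 days → 5 January 2019.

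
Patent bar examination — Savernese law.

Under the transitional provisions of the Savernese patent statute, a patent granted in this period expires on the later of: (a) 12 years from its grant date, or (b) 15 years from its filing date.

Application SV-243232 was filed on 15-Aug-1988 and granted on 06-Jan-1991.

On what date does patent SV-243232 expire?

(a) grant + 12 years → 6 January 2003.
(b) filing + 15 years → 15 August 2003.
Later of the two: 15 August 2003.

August 15, 2003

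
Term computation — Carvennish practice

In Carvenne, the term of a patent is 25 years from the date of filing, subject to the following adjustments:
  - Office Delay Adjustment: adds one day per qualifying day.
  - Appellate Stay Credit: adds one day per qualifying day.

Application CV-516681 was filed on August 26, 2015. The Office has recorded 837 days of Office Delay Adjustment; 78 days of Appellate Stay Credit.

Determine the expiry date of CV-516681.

Base term: filing date + 25 years → 26 August 2040.
Office Delay Adjustment: +837 days → 11 December 2042.
Appellate Stay Credit: +78 days → 27 February 2043.

2043-02-27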